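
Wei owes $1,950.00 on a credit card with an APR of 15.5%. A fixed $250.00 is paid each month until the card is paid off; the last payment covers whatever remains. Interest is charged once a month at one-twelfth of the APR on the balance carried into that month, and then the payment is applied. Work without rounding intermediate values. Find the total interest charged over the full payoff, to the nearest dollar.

$119

Monthly rate r = 15.5%/12 = 1.29167% = 0.0129167.
Payoff takes n = ⌈−ln(1 − rB₀/P)/ln(1+r)⌉ = ⌈8.274⌉ = 9 payments; the last is $68.94.
Total paid = 8·$250.00 + $68.94 = $2,068.94.
Total interest = total paid − principal = $2,068.94 − $1,950.00 = $118.94.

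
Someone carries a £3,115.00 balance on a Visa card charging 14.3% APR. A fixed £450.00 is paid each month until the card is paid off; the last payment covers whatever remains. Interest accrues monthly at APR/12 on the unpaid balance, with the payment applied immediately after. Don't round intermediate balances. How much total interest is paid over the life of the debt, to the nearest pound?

Monthly rate r = 14.3%/12 = 1.19167% = 0.0119167.
Payoff takes n = ⌈−ln(1 − rB₀/P)/ln(1+r)⌉ = ⌈7.267⌉ = 8 payments; the last is £120.87.
Total paid = 7·£450.00 + £120.87 = £3,270.87.
Total interest = total paid − principal = £3,270.87 − £3,115.00 = £155.87.

£156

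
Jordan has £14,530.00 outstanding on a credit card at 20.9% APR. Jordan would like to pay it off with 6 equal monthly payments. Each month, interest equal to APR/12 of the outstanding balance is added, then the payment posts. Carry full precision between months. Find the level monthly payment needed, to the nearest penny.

£2,571.41

Monthly rate r = 20.9%/12 = 1.74167% = 0.0174167.
Level-payment amortization: P = B₀·r / (1 − (1+r)^(−n)) = 14530.00·0.0174167 / (1 − 1.01742^(−6)).
Denominator 1 − (1+r)^(−6) = 0.0984145095.
P = 253.064 / 0.0984145095 ≈ 2571.41.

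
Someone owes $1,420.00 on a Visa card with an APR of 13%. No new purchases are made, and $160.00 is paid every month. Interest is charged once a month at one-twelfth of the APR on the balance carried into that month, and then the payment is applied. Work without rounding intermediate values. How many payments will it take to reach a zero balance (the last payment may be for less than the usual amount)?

Monthly rate r = 13%/12 = 1.08333% = 0.0108333.
Recurrence: B ← B·(1+r) − $160.00.
Month 1: interest $15.38; balance after payment $1,275.38.
Month 2: interest $13.82; balance after payment $1,129.20.
Closed form: n = −ln(1 − rB₀/P)/ln(1+r) = −ln(0.90385)/ln(1.01083) ≈ 9.382, so the balance reaches zero during payment 10.

10 months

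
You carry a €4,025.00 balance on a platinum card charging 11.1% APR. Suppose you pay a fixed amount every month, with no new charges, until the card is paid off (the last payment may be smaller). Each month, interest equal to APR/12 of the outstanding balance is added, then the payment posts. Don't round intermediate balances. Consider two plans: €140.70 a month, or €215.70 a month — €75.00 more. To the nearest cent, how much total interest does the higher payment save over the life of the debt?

Monthly rate r = 11.1%/12 = 0.925% = 0.00925.
At €140.70/mo: n = ⌈−ln(1 − rB₀/P)/ln(1+r)⌉ = 34 payments (last €53.84); total interest = total paid − €4,025.00 = €671.94.
At €215.70/mo: 21 payments (last €125.00); total interest €414.00.
Interest saved = €671.94 − €414.00 = €257.94.

€257.94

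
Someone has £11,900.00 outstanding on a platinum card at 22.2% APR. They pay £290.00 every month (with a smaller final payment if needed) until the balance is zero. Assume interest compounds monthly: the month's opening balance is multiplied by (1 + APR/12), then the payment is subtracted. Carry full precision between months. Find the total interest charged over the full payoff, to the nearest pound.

Monthly rate r = 22.2%/12 = 1.85% = 0.0185.
Payoff takes n = ⌈−ln(1 − rB₀/P)/ln(1+r)⌉ = ⌈77.657⌉ = 78 payments; the last is £191.19.
Total paid = 77·£290.00 + £191.19 = £22,521.19.
Total interest = total paid − principal = £22,521.19 − £11,900.00 = £10,621.19.

£10,621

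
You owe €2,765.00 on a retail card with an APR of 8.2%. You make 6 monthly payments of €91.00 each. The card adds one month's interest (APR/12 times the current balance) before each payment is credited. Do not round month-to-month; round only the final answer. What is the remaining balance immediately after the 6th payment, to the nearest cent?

Monthly rate r = 8.2%/12 = 0.683333% = 0.00683333.
Each month: B ← B·(1+r) − €91.00.
Month 1: interest €18.89; balance after payment €2,692.89.
Month 2: interest €18.40; balance after payment €2,620.30.
Month 3: interest €17.91; balance after payment €2,547.20.
Month 4: interest €17.41; balance after payment €2,473.61.
Month 5: interest €16.90; balance after payment €2,399.51.
Month 6: interest €16.40; balance after payment €2,324.91.

€2,324.91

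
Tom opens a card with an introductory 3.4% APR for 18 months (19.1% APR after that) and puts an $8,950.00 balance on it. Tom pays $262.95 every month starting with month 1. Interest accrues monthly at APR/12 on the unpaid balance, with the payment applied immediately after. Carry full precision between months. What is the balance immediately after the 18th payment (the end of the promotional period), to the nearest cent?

$4,568.78

Promo months 1–18 at r₀ = 3.4%/12 = 0.00283333; months 19+ at r₁ = 19.1%/12 = 0.0159167.
After month 18: iterate B ← B·(1+r₀) − $262.95 for 18 months → $4,568.78.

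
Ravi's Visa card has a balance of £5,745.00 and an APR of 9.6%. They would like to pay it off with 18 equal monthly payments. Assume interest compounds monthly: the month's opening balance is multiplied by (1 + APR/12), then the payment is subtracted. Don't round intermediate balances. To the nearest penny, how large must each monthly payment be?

Monthly rate r = 9.6%/12 = 0.8% = 0.008.
Level-payment amortization: P = B₀·r / (1 − (1+r)^(−n)) = 5745.00·0.008 / (1 − 1.008^(−18)).
Denominator 1 − (1+r)^(−18) = 0.133616003.
P = 45.96 / 0.133616003 ≈ 343.97.

£343.97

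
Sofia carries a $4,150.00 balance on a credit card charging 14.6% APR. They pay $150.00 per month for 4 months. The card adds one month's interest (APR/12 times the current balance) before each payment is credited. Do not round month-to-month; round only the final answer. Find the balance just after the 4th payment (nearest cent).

$3,744.64

Monthly rate r = 14.6%/12 = 1.21667% = 0.0121667.
Each month: B ← B·(1+r) − $150.00.
Month 1: interest $50.49; balance after payment $4,050.49.
Month 2: interest $49.28; balance after payment $3,949.77.
Month 3: interest $48.06; balance after payment $3,847.83.
Month 4: interest $46.82; balance after payment $3,744.64.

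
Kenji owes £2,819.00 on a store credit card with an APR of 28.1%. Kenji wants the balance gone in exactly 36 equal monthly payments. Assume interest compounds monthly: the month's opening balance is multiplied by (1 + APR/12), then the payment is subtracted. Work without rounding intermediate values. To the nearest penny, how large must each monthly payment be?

Monthly rate r = 28.1%/12 = 2.34167% = 0.0234167.
Level-payment amortization: P = B₀·r / (1 − (1+r)^(−n)) = 2819.00·0.0234167 / (1 − 1.02342^(−36)).
Denominator 1 − (1+r)^(−36) = 0.565379178.
P = 66.0116 / 0.565379178 ≈ 116.76.

£116.76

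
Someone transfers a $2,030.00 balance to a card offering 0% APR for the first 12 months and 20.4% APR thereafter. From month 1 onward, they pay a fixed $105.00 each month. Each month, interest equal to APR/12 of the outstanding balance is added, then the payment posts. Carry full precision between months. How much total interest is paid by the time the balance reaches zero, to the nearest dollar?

$59

Promo months 1–12 at r₀ = 0%/12 = 0; months 13+ at r₁ = 20.4%/12 = 0.017.
After month 12 (no interest yet): B = $2,030.00 − 12·$105.00 = $770.00.
Then at r₁ with $105.00/mo: n₂ = −ln(1 − r₁·B/P)/ln(1+r₁) ≈ 7.90 → 8 more payments.
Total paid = 19·$105.00 + $94.45 = $2,089.45; interest = $2,089.45 − $2,030.00 = $59.45.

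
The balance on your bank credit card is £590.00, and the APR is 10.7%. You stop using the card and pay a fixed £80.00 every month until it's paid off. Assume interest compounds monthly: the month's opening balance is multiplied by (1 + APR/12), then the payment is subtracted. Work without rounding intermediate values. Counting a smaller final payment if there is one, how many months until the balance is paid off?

Monthly rate r = 10.7%/12 = 0.891667% = 0.00891667.
Recurrence: B ← B·(1+r) − £80.00.
Month 1: interest £5.26; balance after payment £515.26.
Month 2: interest £4.59; balance after payment £439.86.
Closed form: n = −ln(1 − rB₀/P)/ln(1+r) = −ln(0.93424)/ln(1.00892) ≈ 7.663, so the balance reaches zero during payment 8.

8 months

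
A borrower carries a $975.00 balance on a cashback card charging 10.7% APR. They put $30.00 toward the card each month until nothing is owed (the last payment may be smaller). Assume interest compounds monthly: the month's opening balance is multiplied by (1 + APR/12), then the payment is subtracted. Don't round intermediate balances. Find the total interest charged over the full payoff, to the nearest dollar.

Monthly rate r = 10.7%/12 = 0.891667% = 0.00891667.
Payoff takes n = ⌈−ln(1 − rB₀/P)/ln(1+r)⌉ = ⌈38.548⌉ = 39 payments; the last is $16.48.
Total paid = 38·$30.00 + $16.48 = $1,156.48.
Total interest = total paid − principal = $1,156.48 − $975.00 = $181.48.

$181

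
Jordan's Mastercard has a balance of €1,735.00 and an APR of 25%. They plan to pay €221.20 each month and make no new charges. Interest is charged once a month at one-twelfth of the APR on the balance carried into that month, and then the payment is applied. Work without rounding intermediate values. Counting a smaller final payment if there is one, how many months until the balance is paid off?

Monthly rate r = 25%/12 = 2.08333% = 0.0208333.
Recurrence: B ← B·(1+r) − €221.20.
Month 1: interest €36.15; balance after payment €1,549.95.
Month 2: interest €32.29; balance after payment €1,361.04.
Closed form: n = −ln(1 − rB₀/P)/ln(1+r) = −ln(0.83659)/ln(1.02083) ≈ 8.653, so the balance reaches zero during payment 9.

9 payments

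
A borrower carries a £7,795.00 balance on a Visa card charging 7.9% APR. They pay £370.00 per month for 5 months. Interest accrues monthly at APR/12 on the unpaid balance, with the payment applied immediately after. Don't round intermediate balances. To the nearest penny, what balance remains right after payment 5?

Monthly rate r = 7.9%/12 = 0.658333% = 0.00658333.
Each month: B ← B·(1+r) − £370.00.
Month 1: interest £51.32; balance after payment £7,476.32.
Month 2: interest £49.22; balance after payment £7,155.54.
Month 3: interest £47.11; balance after payment £6,832.64.
Month 4: interest £44.98; balance after payment £6,507.63.
Month 5: interest £42.84; balance after payment £6,180.47.

£6,180.47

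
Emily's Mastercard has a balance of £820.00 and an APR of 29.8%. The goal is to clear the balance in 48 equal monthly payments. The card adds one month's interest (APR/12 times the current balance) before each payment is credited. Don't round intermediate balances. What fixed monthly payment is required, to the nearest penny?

£29.43

Monthly rate r = 29.8%/12 = 2.48333% = 0.0248333.
Level-payment amortization: P = B₀·r / (1 − (1+r)^(−n)) = 820.00·0.0248333 / (1 − 1.02483^(−48)).
Denominator 1 − (1+r)^(−48) = 0.691933587.
P = 20.3633 / 0.691933587 ≈ 29.43.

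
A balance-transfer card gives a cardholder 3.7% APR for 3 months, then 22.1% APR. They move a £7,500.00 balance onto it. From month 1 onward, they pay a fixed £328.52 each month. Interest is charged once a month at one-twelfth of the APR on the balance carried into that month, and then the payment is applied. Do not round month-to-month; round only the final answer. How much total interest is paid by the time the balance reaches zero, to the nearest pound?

£1,773

Promo months 1–3 at r₀ = 3.7%/12 = 0.00308333; months 4+ at r₁ = 22.1%/12 = 0.0184167.
After month 3: iterate B ← B·(1+r₀) − £328.52 for 3 months → £6,580.99.
Then at r₁ with £328.52/mo: n₂ = −ln(1 − r₁·B/P)/ln(1+r₁) ≈ 25.22 → 26 more payments.
Total paid = 28·£328.52 + £74.42 = £9,272.98; interest = £9,272.98 − £7,500.00 = £1,772.98.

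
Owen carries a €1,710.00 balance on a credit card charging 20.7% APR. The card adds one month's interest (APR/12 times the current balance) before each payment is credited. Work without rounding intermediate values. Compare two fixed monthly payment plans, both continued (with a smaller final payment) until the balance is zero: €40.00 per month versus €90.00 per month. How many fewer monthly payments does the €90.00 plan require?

Monthly rate r = 20.7%/12 = 1.725% = 0.01725.
At €40.00/mo: n = ⌈−ln(1 − rB₀/P)/ln(1+r)⌉ = 79 payments (last €7.63); total interest = total paid − €1,710.00 = €1,417.63.
At €90.00/mo: 24 payments (last €19.91); total interest €379.91.
Payments saved = 79 − 24 = 55.

55 fewer payments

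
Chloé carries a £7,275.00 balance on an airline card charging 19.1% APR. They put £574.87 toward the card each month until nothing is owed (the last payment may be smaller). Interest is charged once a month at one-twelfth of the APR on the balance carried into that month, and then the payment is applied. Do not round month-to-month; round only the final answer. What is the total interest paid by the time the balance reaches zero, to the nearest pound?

£914

Monthly rate r = 19.1%/12 = 1.59167% = 0.0159167.
Payoff takes n = ⌈−ln(1 − rB₀/P)/ln(1+r)⌉ = ⌈14.244⌉ = 15 payments; the last is £140.96.
Total paid = 14·£574.87 + £140.96 = £8,189.14.
Total interest = total paid − principal = £8,189.14 − £7,275.00 = £914.14.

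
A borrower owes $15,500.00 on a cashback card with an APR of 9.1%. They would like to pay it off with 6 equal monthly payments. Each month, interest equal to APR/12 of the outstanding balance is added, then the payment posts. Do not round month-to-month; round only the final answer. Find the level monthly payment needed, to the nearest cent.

Monthly rate r = 9.1%/12 = 0.758333% = 0.00758333.
Level-payment amortization: P = B₀·r / (1 − (1+r)^(−n)) = 15500.00·0.00758333 / (1 − 1.00758^(−6)).
Denominator 1 − (1+r)^(−6) = 0.044316365.
P = 117.542 / 0.044316365 ≈ 2652.33.

$2,652.33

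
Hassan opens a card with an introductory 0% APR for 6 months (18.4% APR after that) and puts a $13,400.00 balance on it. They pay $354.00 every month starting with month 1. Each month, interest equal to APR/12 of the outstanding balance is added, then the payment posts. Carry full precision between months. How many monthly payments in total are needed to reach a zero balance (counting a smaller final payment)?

51 payments

Promo months 1–6 at r₀ = 0%/12 = 0; months 7+ at r₁ = 18.4%/12 = 0.0153333.
After month 6 (no interest yet): B = $13,400.00 − 6·$354.00 = $11,276.00.
Then at r₁ with $354.00/mo: n₂ = −ln(1 − r₁·B/P)/ln(1+r₁) ≈ 44.05 → 45 more payments.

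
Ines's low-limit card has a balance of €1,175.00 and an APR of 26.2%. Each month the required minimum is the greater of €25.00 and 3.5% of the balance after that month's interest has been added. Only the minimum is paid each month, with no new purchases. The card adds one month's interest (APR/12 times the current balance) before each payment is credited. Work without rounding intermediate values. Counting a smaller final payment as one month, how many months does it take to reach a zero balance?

Monthly rate r = 26.2%/12 = 2.18333% = 0.0218333.
While 3.5% of the post-interest balance exceeds €25.00, each month B ← (B·(1+r))·(1 − 0.035), i.e. B shrinks by the factor (1+r)·0.965 = 0.98607.
This holds for months 1–38. Entering month 39 the balance is €689.47; 3.5% of the post-interest balance is now below €25.00, so the flat €25.00 minimum applies from here.
From month 39 a fixed €25.00 at rate r clears €689.47 in 43 more payments. Total: 38 + 43 = 81 months.

81 months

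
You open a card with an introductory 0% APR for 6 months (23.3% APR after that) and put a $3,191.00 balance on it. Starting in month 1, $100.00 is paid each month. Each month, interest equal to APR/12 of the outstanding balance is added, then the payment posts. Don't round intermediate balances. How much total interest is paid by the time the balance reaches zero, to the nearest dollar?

$1,046

Promo months 1–6 at r₀ = 0%/12 = 0; months 7+ at r₁ = 23.3%/12 = 0.0194167.
After month 6 (no interest yet): B = $3,191.00 − 6·$100.00 = $2,591.00.
Then at r₁ with $100.00/mo: n₂ = −ln(1 − r₁·B/P)/ln(1+r₁) ≈ 36.37 → 37 more payments.
Total paid = 42·$100.00 + $36.82 = $4,236.82; interest = $4,236.82 − $3,191.00 = $1,045.82.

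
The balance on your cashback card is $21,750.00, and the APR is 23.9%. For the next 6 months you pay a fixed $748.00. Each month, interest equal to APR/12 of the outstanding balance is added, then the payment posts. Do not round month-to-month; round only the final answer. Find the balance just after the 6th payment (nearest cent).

Monthly rate r = 23.9%/12 = 1.99167% = 0.0199167.
Each month: B ← B·(1+r) − $748.00.
Month 1: interest $433.19; balance after payment $21,435.19.
Month 2: interest $426.92; balance after payment $21,114.10.
Month 3: interest $420.52; balance after payment $20,786.63.
Month 4: interest $414.00; balance after payment $20,452.63.
Month 5: interest $407.35; balance after payment $20,111.98.
Month 6: interest $400.56; balance after payment $19,764.54.

$19,764.54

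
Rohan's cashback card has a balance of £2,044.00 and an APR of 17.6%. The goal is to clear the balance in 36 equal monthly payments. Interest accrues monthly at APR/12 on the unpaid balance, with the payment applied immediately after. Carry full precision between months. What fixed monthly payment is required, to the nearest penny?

Monthly rate r = 17.6%/12 = 1.46667% = 0.0146667.
Level-payment amortization: P = B₀·r / (1 − (1+r)^(−n)) = 2044.00·0.0146667 / (1 − 1.01467^(−36)).
Denominator 1 − (1+r)^(−36) = 0.407950746.
P = 29.9787 / 0.407950746 ≈ 73.49.

£73.49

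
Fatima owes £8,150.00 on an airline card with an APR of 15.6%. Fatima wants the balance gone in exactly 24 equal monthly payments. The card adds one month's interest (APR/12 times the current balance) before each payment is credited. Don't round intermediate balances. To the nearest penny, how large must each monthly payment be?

£397.49

Monthly rate r = 15.6%/12 = 1.3% = 0.013.
Level-payment amortization: P = B₀·r / (1 − (1+r)^(−n)) = 8150.00·0.013 / (1 − 1.013^(−24)).
Denominator 1 − (1+r)^(−24) = 0.266545274.
P = 105.95 / 0.266545274 ≈ 397.49.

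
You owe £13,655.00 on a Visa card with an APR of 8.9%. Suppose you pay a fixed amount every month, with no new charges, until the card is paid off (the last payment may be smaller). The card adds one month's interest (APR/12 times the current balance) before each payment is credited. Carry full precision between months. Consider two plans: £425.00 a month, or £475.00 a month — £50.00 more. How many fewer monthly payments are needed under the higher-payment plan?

Monthly rate r = 8.9%/12 = 0.741667% = 0.00741667.
At £425.00/mo: n = ⌈−ln(1 − rB₀/P)/ln(1+r)⌉ = 37 payments (last £355.59); total interest = total paid − £13,655.00 = £2,000.59.
At £475.00/mo: 33 payments (last £214.87); total interest £1,759.87.
Payments saved = 37 − 33 = 4.

4 fewer payments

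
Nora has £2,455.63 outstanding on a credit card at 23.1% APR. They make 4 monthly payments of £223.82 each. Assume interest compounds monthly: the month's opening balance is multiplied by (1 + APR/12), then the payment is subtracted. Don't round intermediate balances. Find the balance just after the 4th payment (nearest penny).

Monthly rate r = 23.1%/12 = 1.925% = 0.01925.
Each month: B ← B·(1+r) − £223.82.
Month 1: interest £47.27; balance after payment £2,279.08.
Month 2: interest £43.87; balance after payment £2,099.13.
Month 3: interest £40.41; balance after payment £1,915.72.
Month 4: interest £36.88; balance after payment £1,728.78.

£1,728.78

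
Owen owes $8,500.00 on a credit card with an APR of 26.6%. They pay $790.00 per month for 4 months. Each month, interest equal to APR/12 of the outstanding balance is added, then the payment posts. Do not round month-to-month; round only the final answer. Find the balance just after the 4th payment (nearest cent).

$6,012.47

Monthly rate r = 26.6%/12 = 2.21667% = 0.0221667.
Each month: B ← B·(1+r) − $790.00.
Month 1: interest $188.42; balance after payment $7,898.42.
Month 2: interest $175.08; balance after payment $7,283.50.
Month 3: interest $161.45; balance after payment $6,654.95.
Month 4: interest $147.52; balance after payment $6,012.47.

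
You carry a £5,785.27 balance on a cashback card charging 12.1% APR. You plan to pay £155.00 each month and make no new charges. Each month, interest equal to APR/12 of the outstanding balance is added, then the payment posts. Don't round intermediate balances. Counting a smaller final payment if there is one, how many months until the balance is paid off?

Monthly rate r = 12.1%/12 = 1.00833% = 0.0100833.
Recurrence: B ← B·(1+r) − £155.00.
Month 1: interest £58.33; balance after payment £5,688.60.
Month 2: interest £57.36; balance after payment £5,590.96.
Closed form: n = −ln(1 − rB₀/P)/ln(1+r) = −ln(0.62365)/ln(1.01008) ≈ 47.063, so the balance reaches zero during payment 48.

48 months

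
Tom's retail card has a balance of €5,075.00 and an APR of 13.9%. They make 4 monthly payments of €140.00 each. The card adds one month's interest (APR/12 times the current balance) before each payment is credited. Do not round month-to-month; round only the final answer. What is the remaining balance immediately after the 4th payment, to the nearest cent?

€4,744.45

Monthly rate r = 13.9%/12 = 1.15833% = 0.0115833.
Each month: B ← B·(1+r) − €140.00.
Month 1: interest €58.79; balance after payment €4,993.79.
Month 2: interest €57.84; balance after payment €4,911.63.
Month 3: interest €56.89; balance after payment €4,828.52.
Month 4: interest €55.93; balance after payment €4,744.45.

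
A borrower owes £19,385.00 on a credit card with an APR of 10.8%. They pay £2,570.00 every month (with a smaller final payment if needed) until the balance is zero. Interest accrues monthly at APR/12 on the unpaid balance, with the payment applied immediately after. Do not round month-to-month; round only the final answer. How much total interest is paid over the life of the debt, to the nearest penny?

£781.06

Monthly rate r = 10.8%/12 = 0.9% = 0.009.
Payoff takes n = ⌈−ln(1 − rB₀/P)/ln(1+r)⌉ = ⌈7.846⌉ = 8 payments; the last is £2,176.06.
Total paid = 7·£2,570.00 + £2,176.06 = £20,166.06.
Total interest = total paid − principal = £20,166.06 − £19,385.00 = £781.06.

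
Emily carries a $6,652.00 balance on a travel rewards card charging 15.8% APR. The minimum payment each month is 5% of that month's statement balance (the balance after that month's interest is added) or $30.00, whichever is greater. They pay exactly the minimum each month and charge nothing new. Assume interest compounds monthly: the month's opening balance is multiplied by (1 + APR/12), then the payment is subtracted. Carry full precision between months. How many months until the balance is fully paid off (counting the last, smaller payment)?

87 months

Monthly rate r = 15.8%/12 = 1.31667% = 0.0131667.
While 5% of the post-interest balance exceeds $30.00, each month B ← (B·(1+r))·(1 − 0.05), i.e. B shrinks by the factor (1+r)·0.95 = 0.96251.
This holds for months 1–64. Entering month 65 the balance is $576.55; 5% of the post-interest balance is now below $30.00, so the flat $30.00 minimum applies from here.
From month 65 a fixed $30.00 at rate r clears $576.55 in 23 more payments. Total: 64 + 23 = 87 months.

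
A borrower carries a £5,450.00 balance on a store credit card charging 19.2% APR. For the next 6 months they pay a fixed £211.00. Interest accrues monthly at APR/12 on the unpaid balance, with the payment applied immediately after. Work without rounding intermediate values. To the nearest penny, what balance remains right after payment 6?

Monthly rate r = 19.2%/12 = 1.6% = 0.016.
Each month: B ← B·(1+r) − £211.00.
Month 1: interest £87.20; balance after payment £5,326.20.
Month 2: interest £85.22; balance after payment £5,200.42.
Month 3: interest £83.21; balance after payment £5,072.63.
Month 4: interest £81.16; balance after payment £4,942.79.
Month 5: interest £79.08; balance after payment £4,810.87.
Month 6: interest £76.97; balance after payment £4,676.85.

£4,676.85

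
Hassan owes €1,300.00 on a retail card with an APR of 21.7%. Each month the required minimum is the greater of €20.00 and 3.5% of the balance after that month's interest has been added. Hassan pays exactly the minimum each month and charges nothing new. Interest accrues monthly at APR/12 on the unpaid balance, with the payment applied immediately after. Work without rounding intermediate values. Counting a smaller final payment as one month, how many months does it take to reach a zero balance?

Monthly rate r = 21.7%/12 = 1.80833% = 0.0180833.
While 3.5% of the post-interest balance exceeds €20.00, each month B ← (B·(1+r))·(1 − 0.035), i.e. B shrinks by the factor (1+r)·0.965 = 0.98245.
This holds for months 1–48. Entering month 49 the balance is €555.72; 3.5% of the post-interest balance is now below €20.00, so the flat €20.00 minimum applies from here.
From month 49 a fixed €20.00 at rate r clears €555.72 in 39 more payments. Total: 48 + 39 = 87 months.

87 months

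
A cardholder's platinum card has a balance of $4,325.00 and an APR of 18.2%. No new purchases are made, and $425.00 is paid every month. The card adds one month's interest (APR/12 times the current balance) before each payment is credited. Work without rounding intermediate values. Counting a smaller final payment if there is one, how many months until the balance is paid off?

Monthly rate r = 18.2%/12 = 1.51667% = 0.0151667.
Recurrence: B ← B·(1+r) − $425.00.
Month 1: interest $65.60; balance after payment $3,965.60.
Month 2: interest $60.14; balance after payment $3,600.74.
Closed form: n = −ln(1 − rB₀/P)/ln(1+r) = −ln(0.84566)/ln(1.01517) ≈ 11.137, so the balance reaches zero during payment 12.

12 payments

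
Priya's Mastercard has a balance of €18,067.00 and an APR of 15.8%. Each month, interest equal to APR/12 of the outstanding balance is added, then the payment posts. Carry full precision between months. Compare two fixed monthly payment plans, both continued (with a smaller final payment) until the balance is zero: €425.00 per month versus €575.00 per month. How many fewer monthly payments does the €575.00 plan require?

Monthly rate r = 15.8%/12 = 1.31667% = 0.0131667.
At €425.00/mo: n = ⌈−ln(1 − rB₀/P)/ln(1+r)⌉ = 63 payments (last €304.18); total interest = total paid − €18,067.00 = €8,587.18.
At €575.00/mo: 41 payments (last €471.25); total interest €5,404.25.
Payments saved = 63 − 41 = 22.

22 fewer payments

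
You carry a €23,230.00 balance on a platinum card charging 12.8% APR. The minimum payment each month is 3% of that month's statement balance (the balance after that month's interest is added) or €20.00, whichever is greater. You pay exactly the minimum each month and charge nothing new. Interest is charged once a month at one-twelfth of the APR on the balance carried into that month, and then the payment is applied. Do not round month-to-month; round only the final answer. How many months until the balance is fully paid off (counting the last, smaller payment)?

221 months

Monthly rate r = 12.8%/12 = 1.06667% = 0.0106667.
While 3% of the post-interest balance exceeds €20.00, each month B ← (B·(1+r))·(1 − 0.03), i.e. B shrinks by the factor (1+r)·0.97 = 0.98035.
This holds for months 1–180. Entering month 181 the balance is €652.22; 3% of the post-interest balance is now below €20.00, so the flat €20.00 minimum applies from here.
From month 181 a fixed €20.00 at rate r clears €652.22 in 41 more payments. Total: 180 + 41 = 221 months.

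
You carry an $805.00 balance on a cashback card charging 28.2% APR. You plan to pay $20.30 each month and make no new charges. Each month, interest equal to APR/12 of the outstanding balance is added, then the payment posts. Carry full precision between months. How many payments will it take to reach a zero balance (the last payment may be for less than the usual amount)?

116 months

Monthly rate r = 28.2%/12 = 2.35% = 0.0235.
Recurrence: B ← B·(1+r) − $20.30.
Month 1: interest $18.92; balance after payment $803.62.
Month 2: interest $18.89; balance after payment $802.20.
Closed form: n = −ln(1 − rB₀/P)/ln(1+r) = −ln(0.068103)/ln(1.0235) ≈ 115.667, so the balance reaches zero during payment 116.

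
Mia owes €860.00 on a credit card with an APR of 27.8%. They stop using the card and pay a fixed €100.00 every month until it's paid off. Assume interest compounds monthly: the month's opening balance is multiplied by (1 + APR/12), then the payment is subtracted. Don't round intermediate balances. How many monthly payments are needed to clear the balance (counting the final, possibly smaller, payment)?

10 months

Monthly rate r = 27.8%/12 = 2.31667% = 0.0231667.
Recurrence: B ← B·(1+r) − €100.00.
Month 1: interest €19.92; balance after payment €779.92.
Month 2: interest €18.07; balance after payment €697.99.
Closed form: n = −ln(1 − rB₀/P)/ln(1+r) = −ln(0.80077)/ln(1.02317) ≈ 9.701, so the balance reaches zero during payment 10.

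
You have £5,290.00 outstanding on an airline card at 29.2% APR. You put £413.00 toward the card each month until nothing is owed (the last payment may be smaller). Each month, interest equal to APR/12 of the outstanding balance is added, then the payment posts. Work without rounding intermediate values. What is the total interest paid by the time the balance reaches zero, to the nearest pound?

Monthly rate r = 29.2%/12 = 2.43333% = 0.0243333.
Payoff takes n = ⌈−ln(1 − rB₀/P)/ln(1+r)⌉ = ⌈15.535⌉ = 16 payments; the last is £222.31.
Total paid = 15·£413.00 + £222.31 = £6,417.31.
Total interest = total paid − principal = £6,417.31 − £5,290.00 = £1,127.31.

£1,127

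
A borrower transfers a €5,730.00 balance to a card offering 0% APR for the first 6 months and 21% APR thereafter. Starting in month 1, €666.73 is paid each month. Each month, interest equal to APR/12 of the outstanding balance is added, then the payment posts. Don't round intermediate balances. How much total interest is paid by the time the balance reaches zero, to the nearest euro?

€57

Promo months 1–6 at r₀ = 0%/12 = 0; months 7+ at r₁ = 21%/12 = 0.0175.
After month 6 (no interest yet): B = €5,730.00 − 6·€666.73 = €1,729.62.
Then at r₁ with €666.73/mo: n₂ = −ln(1 − r₁·B/P)/ln(1+r₁) ≈ 2.68 → 3 more payments.
Total paid = 8·€666.73 + €453.36 = €5,787.20; interest = €5,787.20 − €5,730.00 = €57.20.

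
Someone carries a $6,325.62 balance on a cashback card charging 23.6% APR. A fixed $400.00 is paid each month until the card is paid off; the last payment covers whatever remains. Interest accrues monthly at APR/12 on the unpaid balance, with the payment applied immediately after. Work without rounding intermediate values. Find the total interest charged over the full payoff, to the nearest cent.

$1,325.92

Monthly rate r = 23.6%/12 = 1.96667% = 0.0196667.
Payoff takes n = ⌈−ln(1 − rB₀/P)/ln(1+r)⌉ = ⌈19.128⌉ = 20 payments; the last is $51.54.
Total paid = 19·$400.00 + $51.54 = $7,651.54.
Total interest = total paid − principal = $7,651.54 − $6,325.62 = $1,325.92.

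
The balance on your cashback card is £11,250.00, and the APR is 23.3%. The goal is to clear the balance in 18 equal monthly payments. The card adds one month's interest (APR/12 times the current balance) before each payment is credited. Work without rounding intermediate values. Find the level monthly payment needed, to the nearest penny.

£746.56

Monthly rate r = 23.3%/12 = 1.94167% = 0.0194167.
Level-payment amortization: P = B₀·r / (1 − (1+r)^(−n)) = 11250.00·0.0194167 / (1 − 1.01942^(−18)).
Denominator 1 − (1+r)^(−18) = 0.292593794.
P = 218.438 / 0.292593794 ≈ 746.56.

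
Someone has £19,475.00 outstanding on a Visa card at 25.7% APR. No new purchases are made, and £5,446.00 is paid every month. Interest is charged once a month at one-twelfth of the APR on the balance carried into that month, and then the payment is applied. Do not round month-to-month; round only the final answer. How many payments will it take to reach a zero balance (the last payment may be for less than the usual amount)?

Monthly rate r = 25.7%/12 = 2.14167% = 0.0214167.
Recurrence: B ← B·(1+r) − £5,446.00.
Month 1: interest £417.09; balance after payment £14,446.09.
Month 2: interest £309.39; balance after payment £9,309.48.
Month 3: interest £199.38; balance after payment £4,062.85.
Month 4: interest £87.01; balance after payment £0.00.

4 payments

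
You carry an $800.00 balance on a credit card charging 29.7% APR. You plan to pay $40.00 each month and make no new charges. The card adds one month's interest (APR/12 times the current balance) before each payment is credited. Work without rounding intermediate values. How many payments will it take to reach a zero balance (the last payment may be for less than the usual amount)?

Monthly rate r = 29.7%/12 = 2.475% = 0.02475.
Recurrence: B ← B·(1+r) − $40.00.
Month 1: interest $19.80; balance after payment $779.80.
Month 2: interest $19.30; balance after payment $759.10.
Closed form: n = −ln(1 − rB₀/P)/ln(1+r) = −ln(0.505)/ln(1.02475) ≈ 27.944, so the balance reaches zero during payment 28.

28 months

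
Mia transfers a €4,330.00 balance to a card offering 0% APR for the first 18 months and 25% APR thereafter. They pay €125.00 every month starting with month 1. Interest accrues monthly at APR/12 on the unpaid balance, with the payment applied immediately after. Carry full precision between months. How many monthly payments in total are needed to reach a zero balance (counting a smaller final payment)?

Promo months 1–18 at r₀ = 0%/12 = 0; months 19+ at r₁ = 25%/12 = 0.0208333.
After month 18 (no interest yet): B = €4,330.00 − 18·€125.00 = €2,080.00.
Then at r₁ with €125.00/mo: n₂ = −ln(1 − r₁·B/P)/ln(1+r₁) ≈ 20.64 → 21 more payments.

39 months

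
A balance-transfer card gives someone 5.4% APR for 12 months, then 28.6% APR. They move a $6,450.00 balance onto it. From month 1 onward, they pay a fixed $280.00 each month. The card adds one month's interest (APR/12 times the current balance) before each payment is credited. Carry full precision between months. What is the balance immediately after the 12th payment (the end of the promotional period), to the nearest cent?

Promo months 1–12 at r₀ = 5.4%/12 = 0.0045; months 13+ at r₁ = 28.6%/12 = 0.0238333.
After month 12: iterate B ← B·(1+r₀) − $280.00 for 12 months → $3,362.63.

$3,362.63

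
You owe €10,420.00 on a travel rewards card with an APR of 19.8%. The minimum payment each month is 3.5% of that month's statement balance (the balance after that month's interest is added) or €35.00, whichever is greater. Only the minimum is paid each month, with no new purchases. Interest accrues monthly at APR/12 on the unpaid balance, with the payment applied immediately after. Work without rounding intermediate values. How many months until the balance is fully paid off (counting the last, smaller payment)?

161 months

Monthly rate r = 19.8%/12 = 1.65% = 0.0165.
While 3.5% of the post-interest balance exceeds €35.00, each month B ← (B·(1+r))·(1 − 0.035), i.e. B shrinks by the factor (1+r)·0.965 = 0.98092.
This holds for months 1–123. Entering month 124 the balance is €974.84; 3.5% of the post-interest balance is now below €35.00, so the flat €35.00 minimum applies from here.
From month 124 a fixed €35.00 at rate r clears €974.84 in 38 more payments. Total: 123 + 38 = 161 months.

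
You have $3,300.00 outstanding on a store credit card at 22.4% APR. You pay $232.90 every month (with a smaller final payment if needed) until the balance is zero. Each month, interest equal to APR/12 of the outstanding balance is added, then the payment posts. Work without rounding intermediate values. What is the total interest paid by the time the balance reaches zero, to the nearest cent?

Monthly rate r = 22.4%/12 = 1.86667% = 0.0186667.
Payoff takes n = ⌈−ln(1 − rB₀/P)/ln(1+r)⌉ = ⌈16.610⌉ = 17 payments; the last is $142.55.
Total paid = 16·$232.90 + $142.55 = $3,868.95.
Total interest = total paid − principal = $3,868.95 − $3,300.00 = $568.95.

$568.95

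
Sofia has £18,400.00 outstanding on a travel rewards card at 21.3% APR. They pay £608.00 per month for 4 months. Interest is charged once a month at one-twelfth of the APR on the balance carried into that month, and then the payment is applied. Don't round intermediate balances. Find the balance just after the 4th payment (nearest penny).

Monthly rate r = 21.3%/12 = 1.775% = 0.01775.
Each month: B ← B·(1+r) − £608.00.
Month 1: interest £326.60; balance after payment £18,118.60.
Month 2: interest £321.61; balance after payment £17,832.21.
Month 3: interest £316.52; balance after payment £17,540.73.
Month 4: interest £311.35; balance after payment £17,244.07.

£17,244.07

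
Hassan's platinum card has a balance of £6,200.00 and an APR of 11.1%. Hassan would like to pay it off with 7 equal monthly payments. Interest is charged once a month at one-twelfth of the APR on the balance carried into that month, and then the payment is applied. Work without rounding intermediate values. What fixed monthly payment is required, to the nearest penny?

£918.79

Monthly rate r = 11.1%/12 = 0.925% = 0.00925.
Level-payment amortization: P = B₀·r / (1 − (1+r)^(−n)) = 6200.00·0.00925 / (1 − 1.00925^(−7)).
Denominator 1 − (1+r)^(−7) = 0.0624192254.
P = 57.35 / 0.0624192254 ≈ 918.79.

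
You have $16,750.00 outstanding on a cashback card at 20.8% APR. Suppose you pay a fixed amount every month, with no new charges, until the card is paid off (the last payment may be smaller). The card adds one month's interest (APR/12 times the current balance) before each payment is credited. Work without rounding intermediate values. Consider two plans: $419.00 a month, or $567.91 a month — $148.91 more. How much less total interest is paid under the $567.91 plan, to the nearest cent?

$5,128.79

Monthly rate r = 20.8%/12 = 1.73333% = 0.0173333.
At $419.00/mo: n = ⌈−ln(1 − rB₀/P)/ln(1+r)⌉ = 69 payments (last $295.23); total interest = total paid − $16,750.00 = $12,037.23.
At $567.91/mo: 42 payments (last $374.13); total interest $6,908.44.
Interest saved = $12,037.23 − $6,908.44 = $5,128.79.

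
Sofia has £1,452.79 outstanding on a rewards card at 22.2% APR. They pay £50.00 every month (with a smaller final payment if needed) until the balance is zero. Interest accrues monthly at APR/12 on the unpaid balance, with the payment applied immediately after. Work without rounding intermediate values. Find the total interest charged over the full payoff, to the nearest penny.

Monthly rate r = 22.2%/12 = 1.85% = 0.0185.
Payoff takes n = ⌈−ln(1 − rB₀/P)/ln(1+r)⌉ = ⌈42.070⌉ = 43 payments; the last is £3.52.
Total paid = 42·£50.00 + £3.52 = £2,103.52.
Total interest = total paid − principal = £2,103.52 − £1,452.79 = £650.73.

£650.73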